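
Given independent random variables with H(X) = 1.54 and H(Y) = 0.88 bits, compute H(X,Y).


For independent variables, H(X,Y) = H(X) + H(Y) = 1.54 + 0.88 = 2.42

2.42 bits


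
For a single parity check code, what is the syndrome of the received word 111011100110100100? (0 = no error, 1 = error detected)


Syndrome = XOR of all bits = 1 XOR 1 XOR 1 XOR 0 XOR 1 XOR 1 XOR 1 XOR 0 XOR 0 XOR 1 XOR 1 XOR 0 XOR 1 XOR 0 XOR 0 XOR 1 XOR 0 XOR 0 = 0

0


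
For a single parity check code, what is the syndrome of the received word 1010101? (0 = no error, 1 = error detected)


Syndrome = XOR of all bits = 1 XOR 0 XOR 1 XOR 0 XOR 1 XOR 0 XOR 1 = 0

0


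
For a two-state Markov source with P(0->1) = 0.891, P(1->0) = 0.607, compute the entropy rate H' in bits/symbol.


Stationary distribution: pi_0 = p10/(p01+p10) = 0.4052, pi_1 = 0.5948. Entropy rate H' = pi_0*H(p01) + pi_1*H(p10) = 0.4052*0.4969 + 0.5948*0.9667 = 0.7763

0.7763 bits/symbol


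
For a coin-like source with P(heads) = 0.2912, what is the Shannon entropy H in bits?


H = -p*log2(p) - (1-p)*log2(1-p). -0.2912*log2(0.2912) = 0.518312; -0.7088*log2(0.7088) = 0.351954. H = 0.518312 + 0.351954 = 0.8703

0.8703 bits


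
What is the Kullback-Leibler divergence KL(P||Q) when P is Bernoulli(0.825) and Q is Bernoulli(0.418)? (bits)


KL = p*log2(p/q) + (1-p)*log2((1-p)/(1-q)) = 0.825*log2(0.825/0.418) + 0.175*log2(0.175/0.582) = 0.5058

0.5058 bits


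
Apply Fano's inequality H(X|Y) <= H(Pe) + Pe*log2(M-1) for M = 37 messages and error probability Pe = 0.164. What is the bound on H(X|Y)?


H(Pe) = -Pe*log2(Pe) - (1-Pe)*log2(1-Pe) = -0.164*log2(0.164) - 0.836*log2(0.836) = 0.427750 + 0.216043 = 0.6438. Pe*log2(M-1) = 0.164*log2(36) = 0.847868. Bound = H(Pe) + Pe*log2(M-1) = 0.427750 + 0.216043 + 0.847868 = 1.4917

1.4917 bits


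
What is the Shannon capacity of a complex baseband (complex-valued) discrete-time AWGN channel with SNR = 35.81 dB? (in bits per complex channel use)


SNR_linear = 10^(35.81/10) = 3810.6582; C = log2(1 + SNR_linear) = log2(1 + 3810.6582) = 11.8962

11.8962 bits/channel use


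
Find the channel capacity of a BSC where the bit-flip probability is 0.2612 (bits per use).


H(p) = -p*log2(p) - (1-p)*log2(1-p) = -0.2612*log2(0.2612) - 0.7388*log2(0.7388) = 0.505885 + 0.322667 = 0.8286. C = 1 - H(p) = 1 - 0.8286 = 0.1714

0.1714 bits


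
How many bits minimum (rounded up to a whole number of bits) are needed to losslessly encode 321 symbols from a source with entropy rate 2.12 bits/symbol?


Minimum bits >= n * H = 321 * 2.12 = 680.52, rounded up to a whole number of bits = 681

681 bits


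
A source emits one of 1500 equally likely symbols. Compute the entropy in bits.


H = log2(n) = log2(1500) = 10.5507

10.5507 bits


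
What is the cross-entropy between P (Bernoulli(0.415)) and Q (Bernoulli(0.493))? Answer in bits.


H(P,Q) = -p*log2(q) - (1-p)*log2(1-q). -0.415*log2(0.493) = 0.423441; -0.585*log2(0.507) = 0.573266. H(P,Q) = 0.423441 + 0.573266 = 0.9967

0.9967 bits


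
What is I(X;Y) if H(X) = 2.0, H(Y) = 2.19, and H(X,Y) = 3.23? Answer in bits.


I(X;Y) = H(X) + H(Y) - H(X,Y) = 2.0 + 2.19 - 3.23 = 0.96

0.96 bits


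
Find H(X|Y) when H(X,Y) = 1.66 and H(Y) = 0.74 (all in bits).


H(X|Y) = H(X,Y) - H(Y) = 1.66 - 0.74 = 0.92

0.92 bits


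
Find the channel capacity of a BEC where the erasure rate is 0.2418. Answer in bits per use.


C = 1 - epsilon = 1 - 0.2418 = 0.7582

0.7582 bits


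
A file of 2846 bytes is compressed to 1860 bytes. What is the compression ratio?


Ratio = original / compressed = 2846 / 1860 = 1.5301

1.5301


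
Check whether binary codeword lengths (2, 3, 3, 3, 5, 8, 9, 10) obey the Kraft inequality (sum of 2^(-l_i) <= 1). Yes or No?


Kraft sum = sum(2^(-l_i)) = 0.6631, need <= 1. Result: satisfied (a binary prefix-free code with these lengths exists)

Yes


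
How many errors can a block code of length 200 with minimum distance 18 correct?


Correction capability = floor((d-1)/2) = floor((18-1)/2) = 8

8 errors


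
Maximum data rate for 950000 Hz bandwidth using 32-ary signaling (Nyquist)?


Rate = 2 * B * log2(M) = 2 * 950000 * 5.0 = 9500000.0

9500000.0 bps


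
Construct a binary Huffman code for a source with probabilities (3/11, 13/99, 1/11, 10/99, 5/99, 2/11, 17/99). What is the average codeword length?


Huffman construction (repeatedly merge the two least-probable nodes; each merge adds 1 bit to every symbol beneath it): 5/99 + 1/11 = 14/99; 10/99 + 13/99 = 23/99; 14/99 + 17/99 = 31/99; 2/11 + 23/99 = 41/99; 3/11 + 31/99 = 58/99; 41/99 + 58/99 = 1. Resulting codeword lengths (in the order the probabilities were given): (2, 3, 4, 3, 4, 2, 3). L_avg = sum(p_i * l_i) = 3/11*2 + 13/99*3 + 1/11*4 + 10/99*3 + 5/99*4 + 2/11*2 + 17/99*3 = 266/99 = 2.6869

2.6869 bits


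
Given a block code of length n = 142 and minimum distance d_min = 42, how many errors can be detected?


Detection capability = d_min - 1 = 42 - 1 = 41

41 errors


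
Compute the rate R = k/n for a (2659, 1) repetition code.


Rate = k/n = 1/2659

1/2659


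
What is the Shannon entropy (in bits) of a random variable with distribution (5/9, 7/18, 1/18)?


H = -sum(p_i * log2(p_i)). Terms: -(5/9)*log2(5/9) = 0.471109; -(7/18)*log2(7/18) = 0.529888; -(1/18)*log2(1/18) = 0.231663. H = 0.471109 + 0.529888 + 0.231663 = 1.2327

1.2327 bits


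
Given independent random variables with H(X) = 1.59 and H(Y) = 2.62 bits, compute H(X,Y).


For independent variables, H(X,Y) = H(X) + H(Y) = 1.59 + 2.62 = 4.21

4.21 bits


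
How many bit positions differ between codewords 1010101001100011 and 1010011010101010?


Count differing positions: . . . . ^ ^ . . ^ ^ . . ^ . . ^ = 6 differences

6


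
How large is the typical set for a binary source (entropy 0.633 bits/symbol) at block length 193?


log2|A_typical| = nH = 193 * 0.633 = 122.169, so |A_typical| ~ 2^122.169 = 5.978e+36

5.978e+36


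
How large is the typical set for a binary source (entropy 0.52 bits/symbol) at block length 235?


log2|A_typical| = nH = 235 * 0.52 = 122.2, so |A_typical| ~ 2^122.2 = 6.108e+36

6.108e+36


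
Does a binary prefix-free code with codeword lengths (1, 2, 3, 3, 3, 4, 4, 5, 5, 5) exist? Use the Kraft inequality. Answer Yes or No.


Kraft sum = sum(2^(-l_i)) = 1.3438, need <= 1. Result: violated (a binary prefix-free code with these lengths cannot exist)

No


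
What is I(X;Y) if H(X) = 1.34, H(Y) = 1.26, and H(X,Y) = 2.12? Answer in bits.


I(X;Y) = H(X) + H(Y) - H(X,Y) = 1.34 + 1.26 - 2.12 = 0.48

0.48 bits


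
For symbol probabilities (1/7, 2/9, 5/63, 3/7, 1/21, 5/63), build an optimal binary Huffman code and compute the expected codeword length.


Huffman construction (repeatedly merge the two least-probable nodes; each merge adds 1 bit to every symbol beneath it): 1/21 + 5/63 = 8/63; 5/63 + 8/63 = 13/63; 1/7 + 13/63 = 22/63; 2/9 + 22/63 = 4/7; 3/7 + 4/7 = 1. Resulting codeword lengths (in the order the probabilities were given): (3, 2, 5, 1, 5, 4). L_avg = sum(p_i * l_i) = 1/7*3 + 2/9*2 + 5/63*5 + 3/7*1 + 1/21*5 + 5/63*4 = 142/63 = 2.254

2.254 bits


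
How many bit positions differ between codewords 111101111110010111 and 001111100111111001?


Count differing positions: ^ ^ . . ^ . . ^ ^ . . ^ ^ . ^ ^ ^ . = 10 differences

10


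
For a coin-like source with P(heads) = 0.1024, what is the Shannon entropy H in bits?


H = -p*log2(p) - (1-p)*log2(1-p). -0.1024*log2(0.1024) = 0.336662; -0.8976*log2(0.8976) = 0.139896. H = 0.336662 + 0.139896 = 0.4766

0.4766 bits


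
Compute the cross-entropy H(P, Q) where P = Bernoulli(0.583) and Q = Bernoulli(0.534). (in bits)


H(P,Q) = -p*log2(q) - (1-p)*log2(1-q). -0.583*log2(0.534) = 0.527667; -0.417*log2(0.466) = 0.459366. H(P,Q) = 0.527667 + 0.459366 = 0.987

0.987 bits


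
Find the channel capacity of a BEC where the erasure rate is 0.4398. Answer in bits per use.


C = 1 - epsilon = 1 - 0.4398 = 0.5602

0.5602 bits


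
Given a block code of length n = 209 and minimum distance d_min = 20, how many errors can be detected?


Detection capability = d_min - 1 = 20 - 1 = 19

19 errors


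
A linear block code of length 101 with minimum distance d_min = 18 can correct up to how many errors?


Correction capability = floor((d-1)/2) = floor((18-1)/2) = 8

8 errors


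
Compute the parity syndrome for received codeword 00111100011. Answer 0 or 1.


Syndrome = XOR of all bits = 0 XOR 0 XOR 1 XOR 1 XOR 1 XOR 1 XOR 0 XOR 0 XOR 0 XOR 1 XOR 1 = 0

0


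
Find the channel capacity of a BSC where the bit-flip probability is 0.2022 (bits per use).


H(p) = -p*log2(p) - (1-p)*log2(1-p) = -0.2022*log2(0.2022) - 0.7978*log2(0.7978) = 0.466303 + 0.260004 = 0.7263. C = 1 - H(p) = 1 - 0.7263 = 0.2737

0.2737 bits


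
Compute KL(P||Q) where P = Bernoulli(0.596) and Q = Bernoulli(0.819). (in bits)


KL = p*log2(p/q) + (1-p)*log2((1-p)/(1-q)) = 0.596*log2(0.596/0.819) + 0.404*log2(0.404/0.181) = 0.1947

0.1947 bits


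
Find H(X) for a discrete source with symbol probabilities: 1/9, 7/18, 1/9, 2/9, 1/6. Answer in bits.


H = -sum(p_i * log2(p_i)). Terms: -(1/9)*log2(1/9) = 0.352214; -(7/18)*log2(7/18) = 0.529888; -(1/9)*log2(1/9) = 0.352214; -(2/9)*log2(2/9) = 0.482206; -(1/6)*log2(1/6) = 0.430827. H = 0.352214 + 0.529888 + 0.352214 + 0.482206 + 0.430827 = 2.1473

2.1473 bits


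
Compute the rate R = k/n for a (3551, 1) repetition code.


Rate = k/n = 1/3551

1/3551


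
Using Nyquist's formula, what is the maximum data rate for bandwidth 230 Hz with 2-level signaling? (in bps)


Rate = 2 * B * log2(M) = 2 * 230 * 1.0 = 460.0

460.0 bps


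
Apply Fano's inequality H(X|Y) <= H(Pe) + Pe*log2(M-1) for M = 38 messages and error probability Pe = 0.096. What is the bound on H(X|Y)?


H(Pe) = -Pe*log2(Pe) - (1-Pe)*log2(1-Pe) = -0.096*log2(0.096) - 0.904*log2(0.904) = 0.324559 + 0.131627 = 0.4562. Pe*log2(M-1) = 0.096*log2(37) = 0.500108. Bound = H(Pe) + Pe*log2(M-1) = 0.324559 + 0.131627 + 0.500108 = 0.9563

0.9563 bits


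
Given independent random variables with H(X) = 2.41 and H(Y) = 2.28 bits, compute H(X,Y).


For independent variables, H(X,Y) = H(X) + H(Y) = 2.41 + 2.28 = 4.69

4.69 bits


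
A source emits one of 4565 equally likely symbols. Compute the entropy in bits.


H = log2(n) = log2(4565) = 12.1564

12.1564 bits


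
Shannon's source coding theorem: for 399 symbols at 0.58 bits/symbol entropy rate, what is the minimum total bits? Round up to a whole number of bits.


Minimum bits >= n * H = 399 * 0.58 = 231.42, rounded up to a whole number of bits = 232

232 bits


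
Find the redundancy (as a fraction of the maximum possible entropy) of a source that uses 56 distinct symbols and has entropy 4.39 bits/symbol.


H_max = log2(K) = log2(56) = 5.8074 bits/symbol. Redundancy = 1 - H/H_max = 1 - 4.39/5.8074 = 1 - 0.7559 = 0.2441

0.2441


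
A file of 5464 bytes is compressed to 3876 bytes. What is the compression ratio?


Ratio = original / compressed = 5464 / 3876 = 1.4097

1.4097


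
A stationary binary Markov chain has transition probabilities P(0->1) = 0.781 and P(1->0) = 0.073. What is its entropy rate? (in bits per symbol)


Stationary distribution: pi_0 = p10/(p01+p10) = 0.0855, pi_1 = 0.9145. Entropy rate H' = pi_0*H(p01) + pi_1*H(p10) = 0.0855*0.7583 + 0.9145*0.377 = 0.4096

0.4096 bits/symbol


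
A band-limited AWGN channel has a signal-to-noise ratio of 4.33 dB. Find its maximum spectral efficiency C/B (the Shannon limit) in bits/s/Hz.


SNR_linear = 10^(4.33/10) = 2.7102; C/B = log2(1 + SNR_linear) = log2(1 + 2.7102) = 1.8915

1.8915 bits/s/Hz


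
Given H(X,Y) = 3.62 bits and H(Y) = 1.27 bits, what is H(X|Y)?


H(X|Y) = H(X,Y) - H(Y) = 3.62 - 1.27 = 2.35

2.35 bits


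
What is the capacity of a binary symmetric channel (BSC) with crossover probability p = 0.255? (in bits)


H(p) = -p*log2(p) - (1-p)*log2(1-p) = -0.255*log2(0.255) - 0.745*log2(0.745) = 0.502715 + 0.316392 = 0.8191. C = 1 - H(p) = 1 - 0.8191 = 0.1809

0.1809 bits


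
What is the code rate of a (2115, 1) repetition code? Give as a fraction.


Rate = k/n = 1/2115

1/2115


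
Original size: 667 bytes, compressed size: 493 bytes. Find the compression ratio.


Ratio = original / compressed = 667 / 493 = 1.3529

1.3529


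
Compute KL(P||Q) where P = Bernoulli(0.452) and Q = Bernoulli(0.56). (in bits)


KL = p*log2(p/q) + (1-p)*log2((1-p)/(1-q)) = 0.452*log2(0.452/0.56) + 0.548*log2(0.548/0.44) = 0.0338

0.0338 bits


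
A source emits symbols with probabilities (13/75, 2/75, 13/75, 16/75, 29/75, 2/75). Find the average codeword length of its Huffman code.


Huffman construction (repeatedly merge the two least-probable nodes; each merge adds 1 bit to every symbol beneath it): 2/75 + 2/75 = 4/75; 4/75 + 13/75 = 17/75; 13/75 + 16/75 = 29/75; 17/75 + 29/75 = 46/75; 29/75 + 46/75 = 1. Resulting codeword lengths (in the order the probabilities were given): (3, 4, 2, 2, 2, 4). L_avg = sum(p_i * l_i) = 13/75*3 + 2/75*4 + 13/75*2 + 16/75*2 + 29/75*2 + 2/75*4 = 57/25 = 2.28

2.28 bits


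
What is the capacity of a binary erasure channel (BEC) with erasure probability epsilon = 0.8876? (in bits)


C = 1 - epsilon = 1 - 0.8876 = 0.1124

0.1124 bits


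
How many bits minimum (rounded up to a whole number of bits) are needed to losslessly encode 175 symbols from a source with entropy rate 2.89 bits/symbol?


Minimum bits >= n * H = 175 * 2.89 = 505.75, rounded up to a whole number of bits = 506

506 bits


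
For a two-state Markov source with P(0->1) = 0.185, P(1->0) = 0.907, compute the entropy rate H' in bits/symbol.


Stationary distribution: pi_0 = p10/(p01+p10) = 0.8306, pi_1 = 0.1694. Entropy rate H' = pi_0*H(p01) + pi_1*H(p10) = 0.8306*0.6909 + 0.1694*0.4464 = 0.6495

0.6495 bits/symbol


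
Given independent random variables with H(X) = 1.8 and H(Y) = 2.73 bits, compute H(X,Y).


For independent variables, H(X,Y) = H(X) + H(Y) = 1.8 + 2.73 = 4.53

4.53 bits


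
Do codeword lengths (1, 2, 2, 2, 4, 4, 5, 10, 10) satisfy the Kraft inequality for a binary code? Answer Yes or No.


Kraft sum = sum(2^(-l_i)) = 1.4082, need <= 1. Result: violated (a binary prefix-free code with these lengths cannot exist)

No


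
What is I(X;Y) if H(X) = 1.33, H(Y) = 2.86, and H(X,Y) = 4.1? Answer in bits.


I(X;Y) = H(X) + H(Y) - H(X,Y) = 1.33 + 2.86 - 4.1 = 0.09

0.09 bits


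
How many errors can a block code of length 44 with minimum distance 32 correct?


Correction capability = floor((d-1)/2) = floor((32-1)/2) = 15

15 errors


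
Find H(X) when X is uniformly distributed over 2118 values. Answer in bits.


H = log2(n) = log2(2118) = 11.0485

11.0485 bits


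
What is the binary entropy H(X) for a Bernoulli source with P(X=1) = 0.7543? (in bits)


H = -p*log2(p) - (1-p)*log2(1-p). -0.7543*log2(0.7543) = 0.306841; -0.2457*log2(0.2457) = 0.497550. H = 0.306841 + 0.497550 = 0.8044

0.8044 bits


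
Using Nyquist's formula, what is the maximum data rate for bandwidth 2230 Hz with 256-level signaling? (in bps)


Rate = 2 * B * log2(M) = 2 * 2230 * 8.0 = 35680.0

35680.0 bps


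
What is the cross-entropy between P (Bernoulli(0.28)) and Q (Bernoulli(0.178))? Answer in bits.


H(P,Q) = -p*log2(q) - (1-p)*log2(1-q). -0.28*log2(0.178) = 0.697214; -0.72*log2(0.822) = 0.203609. H(P,Q) = 0.697214 + 0.203609 = 0.9008

0.9008 bits


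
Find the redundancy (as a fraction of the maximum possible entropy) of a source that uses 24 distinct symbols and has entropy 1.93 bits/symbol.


H_max = log2(K) = log2(24) = 4.585 bits/symbol. Redundancy = 1 - H/H_max = 1 - 1.93/4.585 = 1 - 0.4209 = 0.5791

0.5791


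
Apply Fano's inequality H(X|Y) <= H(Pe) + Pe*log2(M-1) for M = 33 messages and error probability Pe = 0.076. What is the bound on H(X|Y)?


H(Pe) = -Pe*log2(Pe) - (1-Pe)*log2(1-Pe) = -0.076*log2(0.076) - 0.924*log2(0.924) = 0.282557 + 0.105369 = 0.3879. Pe*log2(M-1) = 0.076*log2(32) = 0.380000. Bound = H(Pe) + Pe*log2(M-1) = 0.282557 + 0.105369 + 0.380000 = 0.7679

0.7679 bits


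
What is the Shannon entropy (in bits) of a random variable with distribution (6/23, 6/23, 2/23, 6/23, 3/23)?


H = -sum(p_i * log2(p_i)). Terms: -(6/23)*log2(6/23) = 0.505722; -(6/23)*log2(6/23) = 0.505722; -(2/23)*log2(2/23) = 0.306397; -(6/23)*log2(6/23) = 0.505722; -(3/23)*log2(3/23) = 0.383296. H = 0.505722 + 0.505722 + 0.306397 + 0.505722 + 0.383296 = 2.2069

2.2069 bits


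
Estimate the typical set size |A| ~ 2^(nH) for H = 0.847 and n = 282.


log2|A_typical| = nH = 282 * 0.847 = 238.854, so |A_typical| ~ 2^238.854 = 7.984e+71

7.984e+71


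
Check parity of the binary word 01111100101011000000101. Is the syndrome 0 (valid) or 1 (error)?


Syndrome = XOR of all bits = 0 XOR 1 XOR 1 XOR 1 XOR 1 XOR 1 XOR 0 XOR 0 XOR 1 XOR 0 XOR 1 XOR 0 XOR 1 XOR 1 XOR 0 XOR 0 XOR 0 XOR 0 XOR 0 XOR 0 XOR 1 XOR 0 XOR 1 = 1

1


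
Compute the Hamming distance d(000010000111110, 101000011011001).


Count differing positions: ^ . ^ . ^ . . ^ ^ ^ . . ^ ^ ^ = 9 differences

9


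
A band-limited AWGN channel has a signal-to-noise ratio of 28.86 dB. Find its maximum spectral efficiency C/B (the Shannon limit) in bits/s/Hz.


SNR_linear = 10^(28.86/10) = 769.1304; C/B = log2(1 + SNR_linear) = log2(1 + 769.1304) = 9.589

9.589 bits/s/Hz


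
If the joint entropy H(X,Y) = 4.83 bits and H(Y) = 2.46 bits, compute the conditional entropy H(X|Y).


H(X|Y) = H(X,Y) - H(Y) = 4.83 - 2.46 = 2.37

2.37 bits


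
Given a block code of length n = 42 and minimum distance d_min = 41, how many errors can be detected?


Detection capability = d_min - 1 = 41 - 1 = 40

40 errors


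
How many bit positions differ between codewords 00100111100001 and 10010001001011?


Count differing positions: ^ . ^ ^ . ^ ^ . ^ . ^ . ^ . = 8 differences

8


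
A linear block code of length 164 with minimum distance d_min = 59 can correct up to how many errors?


Correction capability = floor((d-1)/2) = floor((59-1)/2) = 29

29 errors


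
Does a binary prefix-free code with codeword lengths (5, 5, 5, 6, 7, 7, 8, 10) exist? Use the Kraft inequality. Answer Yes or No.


Kraft sum = sum(2^(-l_i)) = 0.1299, need <= 1. Result: satisfied (a binary prefix-free code with these lengths exists)

Yes


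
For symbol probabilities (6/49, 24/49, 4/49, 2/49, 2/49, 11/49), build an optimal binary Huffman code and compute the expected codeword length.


Huffman construction (repeatedly merge the two least-probable nodes; each merge adds 1 bit to every symbol beneath it): 2/49 + 2/49 = 4/49; 4/49 + 4/49 = 8/49; 6/49 + 8/49 = 2/7; 11/49 + 2/7 = 25/49; 24/49 + 25/49 = 1. Resulting codeword lengths (in the order the probabilities were given): (3, 1, 4, 5, 5, 2). L_avg = sum(p_i * l_i) = 6/49*3 + 24/49*1 + 4/49*4 + 2/49*5 + 2/49*5 + 11/49*2 = 100/49 = 2.0408

2.0408 bits


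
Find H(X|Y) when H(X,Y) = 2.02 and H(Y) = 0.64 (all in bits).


H(X|Y) = H(X,Y) - H(Y) = 2.02 - 0.64 = 1.38

1.38 bits


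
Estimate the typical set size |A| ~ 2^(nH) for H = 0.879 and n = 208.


log2|A_typical| = nH = 208 * 0.879 = 182.832, so |A_typical| ~ 2^182.832 = 1.091e+55

1.091e+55


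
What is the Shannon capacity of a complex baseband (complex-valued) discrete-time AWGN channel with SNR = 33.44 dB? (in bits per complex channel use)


SNR_linear = 10^(33.44/10) = 2208.0047; C = log2(1 + SNR_linear) = log2(1 + 2208.0047) = 11.1092

11.1092 bits/channel use


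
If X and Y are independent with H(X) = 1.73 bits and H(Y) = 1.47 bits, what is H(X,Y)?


For independent variables, H(X,Y) = H(X) + H(Y) = 1.73 + 1.47 = 3.2

3.2 bits


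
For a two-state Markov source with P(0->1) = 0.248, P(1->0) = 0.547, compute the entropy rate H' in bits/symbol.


Stationary distribution: pi_0 = p10/(p01+p10) = 0.6881, pi_1 = 0.3119. Entropy rate H' = pi_0*H(p01) + pi_1*H(p10) = 0.6881*0.8081 + 0.3119*0.9936 = 0.866

0.866 bits/symbol


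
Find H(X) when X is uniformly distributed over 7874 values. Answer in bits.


H = log2(n) = log2(7874) = 12.9429

12.9429 bits


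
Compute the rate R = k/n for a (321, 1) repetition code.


Rate = k/n = 1/321

1/321


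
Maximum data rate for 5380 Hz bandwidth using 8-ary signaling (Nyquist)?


Rate = 2 * B * log2(M) = 2 * 5380 * 3.0 = 32280.0

32280.0 bps


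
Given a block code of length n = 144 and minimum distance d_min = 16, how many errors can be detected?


Detection capability = d_min - 1 = 16 - 1 = 15

15 errors


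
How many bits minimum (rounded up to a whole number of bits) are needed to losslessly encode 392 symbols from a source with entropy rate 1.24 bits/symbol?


Minimum bits >= n * H = 392 * 1.24 = 486.08, rounded up to a whole number of bits = 487

487 bits


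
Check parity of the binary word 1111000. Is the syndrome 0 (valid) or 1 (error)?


Syndrome = XOR of all bits = 1 XOR 1 XOR 1 XOR 1 XOR 0 XOR 0 XOR 0 = 0

0


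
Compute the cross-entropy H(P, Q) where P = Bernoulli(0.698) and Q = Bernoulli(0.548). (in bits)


H(P,Q) = -p*log2(q) - (1-p)*log2(1-q). -0.698*log2(0.548) = 0.605691; -0.302*log2(0.452) = 0.345973. H(P,Q) = 0.605691 + 0.345973 = 0.9517

0.9517 bits


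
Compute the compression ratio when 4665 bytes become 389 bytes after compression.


Ratio = original / compressed = 4665 / 389 = 11.9923

11.9923


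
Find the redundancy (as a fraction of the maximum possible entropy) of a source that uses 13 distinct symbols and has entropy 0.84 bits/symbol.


H_max = log2(K) = log2(13) = 3.7004 bits/symbol. Redundancy = 1 - H/H_max = 1 - 0.84/3.7004 = 1 - 0.227 = 0.773

0.773


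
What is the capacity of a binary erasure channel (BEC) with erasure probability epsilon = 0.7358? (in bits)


C = 1 - epsilon = 1 - 0.7358 = 0.2642

0.2642 bits


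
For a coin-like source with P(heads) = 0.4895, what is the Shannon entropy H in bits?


H = -p*log2(p) - (1-p)*log2(1-p). -0.4895*log2(0.4895) = 0.504488; -0.5105*log2(0.5105) = 0.495194. H = 0.504488 + 0.495194 = 0.9997

0.9997 bits


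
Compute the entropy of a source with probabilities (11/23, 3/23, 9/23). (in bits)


H = -sum(p_i * log2(p_i)). Terms: -(11/23)*log2(11/23) = 0.508932; -(3/23)*log2(3/23) = 0.383296; -(9/23)*log2(9/23) = 0.529684. H = 0.508932 + 0.383296 + 0.529684 = 1.4219

1.4219 bits


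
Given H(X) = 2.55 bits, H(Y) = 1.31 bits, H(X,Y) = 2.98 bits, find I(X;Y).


I(X;Y) = H(X) + H(Y) - H(X,Y) = 2.55 + 1.31 - 2.98 = 0.88

0.88 bits


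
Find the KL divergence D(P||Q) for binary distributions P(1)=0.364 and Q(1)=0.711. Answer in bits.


KL = p*log2(p/q) + (1-p)*log2((1-p)/(1-q)) = 0.364*log2(0.364/0.711) + 0.636*log2(0.636/0.289) = 0.3721

0.3721 bits


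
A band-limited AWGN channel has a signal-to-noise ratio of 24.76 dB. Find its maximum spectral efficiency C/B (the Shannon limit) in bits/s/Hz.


SNR_linear = 10^(24.76/10) = 299.2265; C/B = log2(1 + SNR_linear) = log2(1 + 299.2265) = 8.2299

8.2299 bits/s/Hz


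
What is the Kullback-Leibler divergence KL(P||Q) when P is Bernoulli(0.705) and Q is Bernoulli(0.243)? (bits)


KL = p*log2(p/q) + (1-p)*log2((1-p)/(1-q)) = 0.705*log2(0.705/0.243) + 0.295*log2(0.295/0.757) = 0.6823

0.6823 bits


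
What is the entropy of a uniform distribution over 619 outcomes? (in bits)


H = log2(n) = log2(619) = 9.2738

9.2738 bits


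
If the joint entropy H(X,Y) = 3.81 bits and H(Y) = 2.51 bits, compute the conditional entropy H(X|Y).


H(X|Y) = H(X,Y) - H(Y) = 3.81 - 2.51 = 1.3

1.3 bits


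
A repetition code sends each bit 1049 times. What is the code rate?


Rate = k/n = 1/1049

1/1049


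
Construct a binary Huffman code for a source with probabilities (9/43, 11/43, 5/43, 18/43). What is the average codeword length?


Huffman construction (repeatedly merge the two least-probable nodes; each merge adds 1 bit to every symbol beneath it): 5/43 + 9/43 = 14/43; 11/43 + 14/43 = 25/43; 18/43 + 25/43 = 1. Resulting codeword lengths (in the order the probabilities were given): (3, 2, 3, 1). L_avg = sum(p_i * l_i) = 9/43*3 + 11/43*2 + 5/43*3 + 18/43*1 = 82/43 = 1.907

1.907 bits


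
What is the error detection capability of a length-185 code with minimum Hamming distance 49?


Detection capability = d_min - 1 = 49 - 1 = 48

48 errors


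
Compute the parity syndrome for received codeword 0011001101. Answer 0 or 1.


Syndrome = XOR of all bits = 0 XOR 0 XOR 1 XOR 1 XOR 0 XOR 0 XOR 1 XOR 1 XOR 0 XOR 1 = 1

1


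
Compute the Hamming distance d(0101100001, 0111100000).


Count differing positions: . . ^ . . . . . . ^ = 2 differences

2


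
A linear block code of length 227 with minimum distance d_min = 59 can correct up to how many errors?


Correction capability = floor((d-1)/2) = floor((59-1)/2) = 29

29 errors


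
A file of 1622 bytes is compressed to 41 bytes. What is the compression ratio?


Ratio = original / compressed = 1622 / 41 = 39.561

39.561


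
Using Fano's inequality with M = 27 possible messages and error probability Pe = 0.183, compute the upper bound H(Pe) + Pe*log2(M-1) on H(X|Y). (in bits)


H(Pe) = -Pe*log2(Pe) - (1-Pe)*log2(1-Pe) = -0.183*log2(0.183) - 0.817*log2(0.817) = 0.448365 + 0.238231 = 0.6866. Pe*log2(M-1) = 0.183*log2(26) = 0.860180. Bound = H(Pe) + Pe*log2(M-1) = 0.448365 + 0.238231 + 0.860180 = 1.5468

1.5468 bits


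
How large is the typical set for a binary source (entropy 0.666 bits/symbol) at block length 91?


log2|A_typical| = nH = 91 * 0.666 = 60.606, so |A_typical| ~ 2^60.606 = 1.755e+18

1.755e+18


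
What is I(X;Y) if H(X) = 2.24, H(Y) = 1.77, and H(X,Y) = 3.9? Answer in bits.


I(X;Y) = H(X) + H(Y) - H(X,Y) = 2.24 + 1.77 - 3.9 = 0.11

0.11 bits


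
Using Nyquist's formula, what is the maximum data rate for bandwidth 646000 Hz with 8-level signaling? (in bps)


Rate = 2 * B * log2(M) = 2 * 646000 * 3.0 = 3876000.0

3876000.0 bps


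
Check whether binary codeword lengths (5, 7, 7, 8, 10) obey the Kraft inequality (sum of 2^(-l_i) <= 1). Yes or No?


Kraft sum = sum(2^(-l_i)) = 0.0518, need <= 1. Result: satisfied (a binary prefix-free code with these lengths exists)

Yes


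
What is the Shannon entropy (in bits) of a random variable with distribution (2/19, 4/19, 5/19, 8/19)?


H = -sum(p_i * log2(p_i)). Terms: -(2/19)*log2(2/19) = 0.341887; -(4/19)*log2(4/19) = 0.473248; -(5/19)*log2(5/19) = 0.506842; -(8/19)*log2(8/19) = 0.525443. H = 0.341887 + 0.473248 + 0.506842 + 0.525443 = 1.8474

1.8474 bits


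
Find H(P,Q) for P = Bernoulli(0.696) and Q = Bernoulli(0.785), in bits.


H(P,Q) = -p*log2(q) - (1-p)*log2(1-q). -0.696*log2(0.785) = 0.243068; -0.304*log2(0.215) = 0.674148. H(P,Q) = 0.243068 + 0.674148 = 0.9172

0.9172 bits


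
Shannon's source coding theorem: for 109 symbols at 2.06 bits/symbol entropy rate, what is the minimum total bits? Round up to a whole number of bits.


Minimum bits >= n * H = 109 * 2.06 = 224.54, rounded up to a whole number of bits = 225

225 bits


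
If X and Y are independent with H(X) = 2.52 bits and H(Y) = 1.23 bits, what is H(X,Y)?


For independent variables, H(X,Y) = H(X) + H(Y) = 2.52 + 1.23 = 3.75

3.75 bits


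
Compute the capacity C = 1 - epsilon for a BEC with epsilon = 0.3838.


C = 1 - epsilon = 1 - 0.3838 = 0.6162

0.6162 bits


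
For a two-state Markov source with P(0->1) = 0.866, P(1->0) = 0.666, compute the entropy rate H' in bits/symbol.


Stationary distribution: pi_0 = p10/(p01+p10) = 0.4347, pi_1 = 0.5653. Entropy rate H' = pi_0*H(p01) + pi_1*H(p10) = 0.4347*0.5683 + 0.5653*0.919 = 0.7665

0.7665 bits/symbol


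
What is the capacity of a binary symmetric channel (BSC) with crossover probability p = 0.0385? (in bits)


H(p) = -p*log2(p) - (1-p)*log2(1-p) = -0.0385*log2(0.0385) - 0.9615*log2(0.9615) = 0.180911 + 0.054461 = 0.2354. C = 1 - H(p) = 1 - 0.2354 = 0.7646

0.7646 bits


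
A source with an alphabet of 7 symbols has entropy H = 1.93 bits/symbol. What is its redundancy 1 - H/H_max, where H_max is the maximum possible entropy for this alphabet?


H_max = log2(K) = log2(7) = 2.8074 bits/symbol. Redundancy = 1 - H/H_max = 1 - 1.93/2.8074 = 1 - 0.6875 = 0.3125

0.3125


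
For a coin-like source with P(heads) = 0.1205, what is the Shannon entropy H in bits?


H = -p*log2(p) - (1-p)*log2(1-p). -0.1205*log2(0.1205) = 0.367874; -0.8795*log2(0.8795) = 0.162923. H = 0.367874 + 0.162923 = 0.5308

0.5308 bits


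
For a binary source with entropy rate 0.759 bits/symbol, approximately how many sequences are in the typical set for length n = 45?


log2|A_typical| = nH = 45 * 0.759 = 34.155, so |A_typical| ~ 2^34.155 = 1.913e+10

1.913e+10


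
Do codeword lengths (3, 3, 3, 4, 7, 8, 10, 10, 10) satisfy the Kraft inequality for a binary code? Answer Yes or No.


Kraft sum = sum(2^(-l_i)) = 0.4521, need <= 1. Result: satisfied (a binary prefix-free code with these lengths exists)

Yes


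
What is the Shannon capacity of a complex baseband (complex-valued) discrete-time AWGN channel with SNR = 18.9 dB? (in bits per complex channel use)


SNR_linear = 10^(18.9/10) = 77.6247; C = log2(1 + SNR_linear) = log2(1 + 77.6247) = 6.2969

6.2969 bits/channel use


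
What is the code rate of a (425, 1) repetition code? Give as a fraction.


Rate = k/n = 1/425

1/425


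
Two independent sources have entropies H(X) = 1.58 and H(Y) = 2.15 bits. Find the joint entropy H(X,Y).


For independent variables, H(X,Y) = H(X) + H(Y) = 1.58 + 2.15 = 3.73

3.73 bits


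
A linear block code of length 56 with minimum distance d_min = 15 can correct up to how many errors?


Correction capability = floor((d-1)/2) = floor((15-1)/2) = 7

7 errors


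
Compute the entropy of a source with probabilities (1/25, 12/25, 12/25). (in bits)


H = -sum(p_i * log2(p_i)). Terms: -(1/25)*log2(1/25) = 0.185754; -(12/25)*log2(12/25) = 0.508269; -(12/25)*log2(12/25) = 0.508269. H = 0.185754 + 0.508269 + 0.508269 = 1.2023

1.2023 bits


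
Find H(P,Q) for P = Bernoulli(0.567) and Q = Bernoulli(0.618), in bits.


H(P,Q) = -p*log2(q) - (1-p)*log2(1-q). -0.567*log2(0.618) = 0.393680; -0.433*log2(0.382) = 0.601158. H(P,Q) = 0.393680 + 0.601158 = 0.9948

0.9948 bits


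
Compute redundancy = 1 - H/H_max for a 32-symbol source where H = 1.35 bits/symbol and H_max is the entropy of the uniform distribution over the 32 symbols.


H_max = log2(K) = log2(32) = 5.0 bits/symbol. Redundancy = 1 - H/H_max = 1 - 1.35/5.0 = 1 - 0.27 = 0.73

0.73


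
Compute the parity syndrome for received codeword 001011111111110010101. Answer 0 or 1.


Syndrome = XOR of all bits = 0 XOR 0 XOR 1 XOR 0 XOR 1 XOR 1 XOR 1 XOR 1 XOR 1 XOR 1 XOR 1 XOR 1 XOR 1 XOR 1 XOR 0 XOR 0 XOR 1 XOR 0 XOR 1 XOR 0 XOR 1 = 0

0


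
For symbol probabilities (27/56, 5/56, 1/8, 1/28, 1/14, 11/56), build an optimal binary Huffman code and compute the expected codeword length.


Huffman construction (repeatedly merge the two least-probable nodes; each merge adds 1 bit to every symbol beneath it): 1/28 + 1/14 = 3/28; 5/56 + 3/28 = 11/56; 1/8 + 11/56 = 9/28; 11/56 + 9/28 = 29/56; 27/56 + 29/56 = 1. Resulting codeword lengths (in the order the probabilities were given): (1, 3, 3, 4, 4, 3). L_avg = sum(p_i * l_i) = 27/56*1 + 5/56*3 + 1/8*3 + 1/28*4 + 1/14*4 + 11/56*3 = 15/7 = 2.1429

2.1429 bits


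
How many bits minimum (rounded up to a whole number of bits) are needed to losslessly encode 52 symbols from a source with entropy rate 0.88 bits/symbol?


Minimum bits >= n * H = 52 * 0.88 = 45.76, rounded up to a whole number of bits = 46

46 bits


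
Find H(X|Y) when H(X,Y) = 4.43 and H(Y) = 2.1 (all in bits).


H(X|Y) = H(X,Y) - H(Y) = 4.43 - 2.1 = 2.33

2.33 bits


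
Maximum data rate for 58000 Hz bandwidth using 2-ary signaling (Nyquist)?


Rate = 2 * B * log2(M) = 2 * 58000 * 1.0 = 116000.0

116000.0 bps


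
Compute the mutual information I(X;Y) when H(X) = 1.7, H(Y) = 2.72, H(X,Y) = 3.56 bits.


I(X;Y) = H(X) + H(Y) - H(X,Y) = 1.7 + 2.72 - 3.56 = 0.86

0.86 bits


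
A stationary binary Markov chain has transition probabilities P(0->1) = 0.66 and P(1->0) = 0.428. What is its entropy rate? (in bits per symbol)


Stationary distribution: pi_0 = p10/(p01+p10) = 0.3934, pi_1 = 0.6066. Entropy rate H' = pi_0*H(p01) + pi_1*H(p10) = 0.3934*0.9248 + 0.6066*0.985 = 0.9613

0.9613 bits/symbol


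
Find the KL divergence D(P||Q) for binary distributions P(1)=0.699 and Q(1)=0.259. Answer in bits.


KL = p*log2(p/q) + (1-p)*log2((1-p)/(1-q)) = 0.699*log2(0.699/0.259) + 0.301*log2(0.301/0.741) = 0.61

0.61 bits


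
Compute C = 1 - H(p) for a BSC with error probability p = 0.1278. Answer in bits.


H(p) = -p*log2(p) - (1-p)*log2(1-p) = -0.1278*log2(0.1278) - 0.8722*log2(0.8722) = 0.379316 + 0.172058 = 0.5514. C = 1 - H(p) = 1 - 0.5514 = 0.4486

0.4486 bits


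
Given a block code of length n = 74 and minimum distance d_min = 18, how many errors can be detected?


Detection capability = d_min - 1 = 18 - 1 = 17

17 errors


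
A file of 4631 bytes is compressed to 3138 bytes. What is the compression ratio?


Ratio = original / compressed = 4631 / 3138 = 1.4758

1.4758


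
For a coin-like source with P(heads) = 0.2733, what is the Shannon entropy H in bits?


H = -p*log2(p) - (1-p)*log2(1-p). -0.2733*log2(0.2733) = 0.511465; -0.7267*log2(0.7267) = 0.334695. H = 0.511465 + 0.334695 = 0.8462

0.8462 bits


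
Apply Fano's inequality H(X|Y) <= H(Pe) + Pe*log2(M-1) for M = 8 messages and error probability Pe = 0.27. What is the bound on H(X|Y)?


H(Pe) = -Pe*log2(Pe) - (1-Pe)*log2(1-Pe) = -0.27*log2(0.27) - 0.73*log2(0.73) = 0.510022 + 0.331443 = 0.8415. Pe*log2(M-1) = 0.27*log2(7) = 0.757986. Bound = H(Pe) + Pe*log2(M-1) = 0.510022 + 0.331443 + 0.757986 = 1.5995

1.5995 bits


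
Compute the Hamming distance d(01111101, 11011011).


Count differing positions: ^ . ^ . . ^ ^ . = 4 differences

4


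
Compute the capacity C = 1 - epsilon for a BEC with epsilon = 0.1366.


C = 1 - epsilon = 1 - 0.1366 = 0.8634

0.8634 bits


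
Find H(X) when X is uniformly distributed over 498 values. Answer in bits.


H = log2(n) = log2(498) = 8.96

8.96 bits


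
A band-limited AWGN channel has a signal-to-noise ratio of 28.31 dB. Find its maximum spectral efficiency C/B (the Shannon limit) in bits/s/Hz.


SNR_linear = 10^(28.31/10) = 677.6415; C/B = log2(1 + SNR_linear) = log2(1 + 677.6415) = 9.4065

9.4065 bits/s/Hz


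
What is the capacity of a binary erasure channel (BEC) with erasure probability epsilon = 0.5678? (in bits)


C = 1 - epsilon = 1 - 0.5678 = 0.4322

0.4322 bits


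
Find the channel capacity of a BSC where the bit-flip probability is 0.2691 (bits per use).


H(p) = -p*log2(p) - (1-p)*log2(1-p) = -0.2691*log2(0.2691) - 0.7309*log2(0.7309) = 0.509618 + 0.330552 = 0.8402. C = 1 - H(p) = 1 - 0.8402 = 0.1598

0.1598 bits


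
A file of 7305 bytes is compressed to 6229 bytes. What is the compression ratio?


Ratio = original / compressed = 7305 / 6229 = 1.1727

1.1727


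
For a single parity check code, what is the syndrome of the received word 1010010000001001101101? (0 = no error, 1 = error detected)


Syndrome = XOR of all bits = 1 XOR 0 XOR 1 XOR 0 XOR 0 XOR 1 XOR 0 XOR 0 XOR 0 XOR 0 XOR 0 XOR 0 XOR 1 XOR 0 XOR 0 XOR 1 XOR 1 XOR 0 XOR 1 XOR 1 XOR 0 XOR 1 = 1

1


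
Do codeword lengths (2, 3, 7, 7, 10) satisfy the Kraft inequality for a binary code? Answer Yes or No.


Kraft sum = sum(2^(-l_i)) = 0.3916, need <= 1. Result: satisfied (a binary prefix-free code with these lengths exists)

Yes


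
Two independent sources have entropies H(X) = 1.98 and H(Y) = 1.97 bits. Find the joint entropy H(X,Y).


For independent variables, H(X,Y) = H(X) + H(Y) = 1.98 + 1.97 = 3.95

3.95 bits


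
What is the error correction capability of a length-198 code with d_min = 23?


Correction capability = floor((d-1)/2) = floor((23-1)/2) = 11

11 errors


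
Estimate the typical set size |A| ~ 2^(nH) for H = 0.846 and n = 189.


log2|A_typical| = nH = 189 * 0.846 = 159.894, so |A_typical| ~ 2^159.894 = 1.358e+48

1.358e+48


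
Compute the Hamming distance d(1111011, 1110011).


Count differing positions: . . . ^ . . . = 1 differences

1


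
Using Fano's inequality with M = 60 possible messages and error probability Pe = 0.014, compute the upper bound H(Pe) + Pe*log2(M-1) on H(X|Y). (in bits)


H(Pe) = -Pe*log2(Pe) - (1-Pe)*log2(1-Pe) = -0.014*log2(0.014) - 0.986*log2(0.986) = 0.086218 + 0.020056 = 0.1063. Pe*log2(M-1) = 0.014*log2(59) = 0.082357. Bound = H(Pe) + Pe*log2(M-1) = 0.086218 + 0.020056 + 0.082357 = 0.1886

0.1886 bits


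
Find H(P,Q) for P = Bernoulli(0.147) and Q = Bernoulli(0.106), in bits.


H(P,Q) = -p*log2(q) - (1-p)*log2(1-q). -0.147*log2(0.106) = 0.475966; -0.853*log2(0.894) = 0.137890. H(P,Q) = 0.475966 + 0.137890 = 0.6139

0.6139 bits


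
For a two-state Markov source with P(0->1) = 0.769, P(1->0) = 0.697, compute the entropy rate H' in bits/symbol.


Stationary distribution: pi_0 = p10/(p01+p10) = 0.4754, pi_1 = 0.5246. Entropy rate H' = pi_0*H(p01) + pi_1*H(p10) = 0.4754*0.7798 + 0.5246*0.8849 = 0.8349

0.8349 bits/symbol


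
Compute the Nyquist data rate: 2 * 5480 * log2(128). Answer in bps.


Rate = 2 * B * log2(M) = 2 * 5480 * 7.0 = 76720.0

76720.0 bps


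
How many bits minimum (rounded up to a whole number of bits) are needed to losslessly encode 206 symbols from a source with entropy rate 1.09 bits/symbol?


Minimum bits >= n * H = 206 * 1.09 = 224.54, rounded up to a whole number of bits = 225

225 bits


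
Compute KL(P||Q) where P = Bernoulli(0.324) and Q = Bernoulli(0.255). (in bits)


KL = p*log2(p/q) + (1-p)*log2((1-p)/(1-q)) = 0.324*log2(0.324/0.255) + 0.676*log2(0.676/0.745) = 0.0172

0.0172 bits


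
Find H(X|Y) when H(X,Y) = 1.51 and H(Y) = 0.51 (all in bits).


H(X|Y) = H(X,Y) - H(Y) = 1.51 - 0.51 = 1.0

1.0 bits


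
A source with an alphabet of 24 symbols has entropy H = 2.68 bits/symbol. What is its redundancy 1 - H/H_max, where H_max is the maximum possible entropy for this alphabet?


H_max = log2(K) = log2(24) = 4.585 bits/symbol. Redundancy = 1 - H/H_max = 1 - 2.68/4.585 = 1 - 0.5845 = 0.4155

0.4155


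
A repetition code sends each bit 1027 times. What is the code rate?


Rate = k/n = 1/1027

1/1027


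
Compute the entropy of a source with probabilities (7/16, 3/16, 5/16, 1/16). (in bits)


H = -sum(p_i * log2(p_i)). Terms: -(7/16)*log2(7/16) = 0.521782; -(3/16)*log2(3/16) = 0.452820; -(5/16)*log2(5/16) = 0.524397; -(1/16)*log2(1/16) = 0.250000. H = 0.521782 + 0.452820 + 0.524397 + 0.250000 = 1.749

1.749 bits


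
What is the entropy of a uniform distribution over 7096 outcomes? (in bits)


H = log2(n) = log2(7096) = 12.7928

12.7928 bits


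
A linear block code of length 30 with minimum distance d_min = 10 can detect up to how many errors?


Detection capability = d_min - 1 = 10 - 1 = 9

9 errors


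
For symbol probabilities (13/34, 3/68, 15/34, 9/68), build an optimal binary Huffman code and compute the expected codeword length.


Huffman construction (repeatedly merge the two least-probable nodes; each merge adds 1 bit to every symbol beneath it): 3/68 + 9/68 = 3/17; 3/17 + 13/34 = 19/34; 15/34 + 19/34 = 1. Resulting codeword lengths (in the order the probabilities were given): (2, 3, 1, 3). L_avg = sum(p_i * l_i) = 13/34*2 + 3/68*3 + 15/34*1 + 9/68*3 = 59/34 = 1.7353

1.7353 bits


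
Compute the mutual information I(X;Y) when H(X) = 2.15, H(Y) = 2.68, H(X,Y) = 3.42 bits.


I(X;Y) = H(X) + H(Y) - H(X,Y) = 2.15 + 2.68 - 3.42 = 1.41

1.41 bits
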